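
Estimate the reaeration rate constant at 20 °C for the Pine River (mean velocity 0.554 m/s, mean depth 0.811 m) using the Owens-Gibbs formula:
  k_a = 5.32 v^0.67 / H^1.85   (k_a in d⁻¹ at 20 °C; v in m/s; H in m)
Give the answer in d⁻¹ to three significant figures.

k_a ≈ 5.28 d⁻¹

k_a = 5.32 × 0.554^0.67 / 0.811^1.85 = 5.32 × 0.6732 / 0.6787 = 5.277 d⁻¹.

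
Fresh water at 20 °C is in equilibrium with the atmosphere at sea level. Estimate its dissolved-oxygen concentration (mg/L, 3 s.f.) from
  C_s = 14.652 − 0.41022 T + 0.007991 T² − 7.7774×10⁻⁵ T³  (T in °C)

C_s ≈ 9.02 mg/L

C_s = 14.652 − 0.41022×20 + 0.007991×20² − 7.7774×10⁻⁵×20³ = 9.022 mg/L.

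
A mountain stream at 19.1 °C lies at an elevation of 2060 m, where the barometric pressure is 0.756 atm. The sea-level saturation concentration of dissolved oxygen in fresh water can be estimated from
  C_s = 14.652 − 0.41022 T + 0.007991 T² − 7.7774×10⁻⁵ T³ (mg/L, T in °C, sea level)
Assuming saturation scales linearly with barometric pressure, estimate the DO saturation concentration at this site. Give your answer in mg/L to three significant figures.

C_s ≈ 6.95 mg/L

At sea level: C_s = 14.652 − 0.41022×19.1 + 0.007991×19.1² − 7.7774×10⁻⁵×19.1³ = 9.190 mg/L.
Pressure correction: C_s' = 9.190 × 0.756 = 6.948 mg/L.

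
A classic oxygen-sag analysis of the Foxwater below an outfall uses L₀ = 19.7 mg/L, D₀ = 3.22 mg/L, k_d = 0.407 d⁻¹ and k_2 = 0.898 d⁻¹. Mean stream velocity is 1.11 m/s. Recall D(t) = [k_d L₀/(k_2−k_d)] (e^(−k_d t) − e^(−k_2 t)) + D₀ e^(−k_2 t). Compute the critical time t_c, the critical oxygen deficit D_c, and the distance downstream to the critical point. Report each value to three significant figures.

At the critical point dD/dt = 0, so k_d L₀ e^(−k_d t) = k_2 D. Substituting D(t) from the Streeter–Phelps equation and solving for t gives
t_c = ln[(k_2/k_d)(1 − D₀(k_2−k_d)/(k_d L₀))] / (k_2−k_d).
Here k_2−k_d = 0.4910 d⁻¹ and 1 − D₀(k_2−k_d)/(k_d L₀) = 1 − 3.22×0.4910/(0.407×19.7) = 0.8028, so
t_c = ln(2.206 × 0.8028) / 0.4910 = 0.5717 / 0.4910 = 1.164 d.
L(t_c) = L₀ e^(−k_d t_c) = 19.7 × 0.6226 = 12.26 mg/L, and at the critical point k_2 D_c = k_d L, so D_c = (0.407/0.898) × 12.26 = 5.559 mg/L.
x_c = v t_c = 1.11 m/s × 1.164 d × 86400 s/d = 111700 m ≈ 112 km.

t_c ≈ 1.16 d; D_c ≈ 5.56 mg/L; x_c ≈ 112 km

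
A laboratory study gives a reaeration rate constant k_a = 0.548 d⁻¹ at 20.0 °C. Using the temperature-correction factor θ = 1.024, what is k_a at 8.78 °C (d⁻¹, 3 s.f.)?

k_a(T₂) = k_a(T₁) · θ^(T₂−T₁) = 0.548 × 1.024^(8.78−20.0)
= 0.548 × 1.024^-11.2 = 0.548 × 0.7664 = 0.4200 d⁻¹.

k_a ≈ 0.420 d⁻¹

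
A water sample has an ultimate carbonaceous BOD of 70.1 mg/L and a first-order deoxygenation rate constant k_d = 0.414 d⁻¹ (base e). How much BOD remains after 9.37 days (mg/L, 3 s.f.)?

L_t = L₀ e^(−k_d t) = 70.1 × e^(−0.414×9.37) = 70.1 × 0.02067 = 1.449 mg/L.

L ≈ 1.45 mg/L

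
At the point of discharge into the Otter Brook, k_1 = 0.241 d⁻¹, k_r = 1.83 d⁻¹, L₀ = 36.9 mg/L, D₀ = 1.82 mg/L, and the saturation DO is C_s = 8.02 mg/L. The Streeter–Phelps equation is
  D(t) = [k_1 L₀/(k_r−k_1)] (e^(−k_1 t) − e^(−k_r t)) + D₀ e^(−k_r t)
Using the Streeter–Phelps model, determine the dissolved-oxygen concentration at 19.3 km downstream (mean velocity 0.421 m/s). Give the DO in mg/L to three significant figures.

Travel time t = x/v = 19.3 km / (0.421 m/s) = 19300 m / 0.421 m/s = 45840 s = 0.5306 d.
k_1 L₀/(k_r−k_1) = 0.241×36.9/(1.83−0.241) = 8.893/1.589 = 5.597 mg/L.
e^(−k_1 t) = e^(−0.241×0.5306) = 0.8800; e^(−k_r t) = e^(−1.83×0.5306) = 0.3787.
D = 5.597 × (0.8800 − 0.3787) + 1.82 × 0.3787 = 2.805 + 0.6893 = 3.495 mg/L.
DO = C_s − D = 8.02 − 3.495 = 4.525 mg/L.

DO ≈ 4.53 mg/L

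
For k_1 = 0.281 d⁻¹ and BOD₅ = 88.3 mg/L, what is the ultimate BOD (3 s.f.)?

L₀ ≈ 117 mg/L

BOD₅ = L₀(1 − e^(−5k_1)) ⇒ L₀ = BOD₅ / (1 − e^(−5×0.281))
= 88.3 / (1 − 0.2454) = 88.3 / 0.7546 = 117.0 mg/L.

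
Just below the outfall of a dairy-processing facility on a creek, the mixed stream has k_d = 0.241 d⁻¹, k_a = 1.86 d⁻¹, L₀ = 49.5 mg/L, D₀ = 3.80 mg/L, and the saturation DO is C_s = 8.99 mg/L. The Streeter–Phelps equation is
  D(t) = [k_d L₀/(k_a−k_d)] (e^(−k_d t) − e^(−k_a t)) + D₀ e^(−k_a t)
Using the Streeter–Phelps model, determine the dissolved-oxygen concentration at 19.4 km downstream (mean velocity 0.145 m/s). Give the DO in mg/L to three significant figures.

Travel time t = x/v = 19.4 km / (0.145 m/s) = 19400 m / 0.145 m/s = 133800 s = 1.549 d.
k_d L₀/(k_a−k_d) = 0.241×49.5/(1.86−0.241) = 11.93/1.619 = 7.368 mg/L.
e^(−k_d t) = e^(−0.241×1.549) = 0.6885; e^(−k_a t) = e^(−1.86×1.549) = 0.05612.
D = 7.368 × (0.6885 − 0.05612) + 3.80 × 0.05612 = 4.660 + 0.2133 = 4.873 mg/L.
DO = C_s − D = 8.99 − 4.873 = 4.117 mg/L.

DO ≈ 4.12 mg/L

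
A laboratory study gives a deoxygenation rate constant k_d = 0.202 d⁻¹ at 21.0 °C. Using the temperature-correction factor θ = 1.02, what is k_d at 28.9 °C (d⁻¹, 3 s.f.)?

k_d(T₂) = k_d(T₁) · θ^(T₂−T₁) = 0.202 × 1.02^(28.9−21.0)
= 0.202 × 1.02^7.90 = 0.202 × 1.169 = 0.2362 d⁻¹.

k_d ≈ 0.236 d⁻¹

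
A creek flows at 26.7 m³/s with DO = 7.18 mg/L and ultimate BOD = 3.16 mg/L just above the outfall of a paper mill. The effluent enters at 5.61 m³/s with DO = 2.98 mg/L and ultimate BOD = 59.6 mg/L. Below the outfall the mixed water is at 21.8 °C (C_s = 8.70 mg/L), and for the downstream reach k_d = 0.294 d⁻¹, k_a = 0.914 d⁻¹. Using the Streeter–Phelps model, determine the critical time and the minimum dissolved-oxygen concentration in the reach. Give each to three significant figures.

t_c ≈ 1.09 d; minimum DO ≈ 5.68 mg/L

Mixed DO = (26.7×7.18 + 5.61×2.98)/(26.7+5.61) = 208.4/32.31 = 6.451 mg/L.
Mixed L₀ = (26.7×3.16 + 5.61×59.6)/(32.31) = 418.7/32.31 = 12.96 mg/L.
Initial deficit D₀ = C_s − DO₀ = 8.70 − 6.451 = 2.249 mg/L.
t_c = (1/0.6200) ln[(0.914/0.294)(1 − 2.249×0.6200/(0.294×12.96))] = 1.613 × ln(1.971) = 1.094 d.
D_c = (0.294/0.914) × 12.96 × e^(−0.294×1.094) = 0.3217 × 12.96 × 0.7249 = 3.022 mg/L.
Minimum DO = 8.70 − 3.022 = 5.678 mg/L.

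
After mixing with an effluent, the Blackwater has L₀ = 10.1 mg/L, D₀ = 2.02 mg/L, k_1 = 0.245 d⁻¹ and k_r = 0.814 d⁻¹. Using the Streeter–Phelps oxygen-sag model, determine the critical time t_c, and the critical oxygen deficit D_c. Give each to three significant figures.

t_c ≈ 1.01 d; D_c ≈ 2.37 mg/L

t_c = [1/(k_r−k_1)] ln[(k_r/k_1)(1 − D₀(k_r−k_1)/(k_1 L₀))]
= [1/(0.814−0.245)] ln[(0.814/0.245)(1 − 2.02×0.5690/(0.245×10.1))]
= (1/0.5690) ln[3.322 × 0.5355] = 1.757 × ln(1.779) = 1.757 × 0.5762 = 1.013 d.
L(t_c) = L₀ e^(−k_1 t_c) = 10.1 × 0.7803 = 7.881 mg/L, and at the critical point k_r D_c = k_1 L, so D_c = (0.245/0.814) × 7.881 = 2.372 mg/L.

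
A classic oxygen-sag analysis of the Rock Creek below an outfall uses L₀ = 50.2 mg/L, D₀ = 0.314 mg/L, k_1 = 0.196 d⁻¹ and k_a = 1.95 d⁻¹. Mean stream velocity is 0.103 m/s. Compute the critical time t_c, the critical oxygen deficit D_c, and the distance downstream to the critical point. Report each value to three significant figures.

t_c = [1/(k_a−k_1)] ln[(k_a/k_1)(1 − D₀(k_a−k_1)/(k_1 L₀))]
= [1/(1.95−0.196)] ln[(1.95/0.196)(1 − 0.314×1.754/(0.196×50.2))]
= (1/1.754) ln[9.949 × 0.9440] = 0.5701 × ln(9.392) = 0.5701 × 2.240 = 1.277 d.
D_c = (k_1/k_a) L₀ e^(−k_1 t_c) = (0.196/1.95) × 50.2 × e^(−0.196×1.277) = 0.1005 × 50.2 × 0.7786 = 3.928 mg/L.
x_c = v t_c = 0.103 m/s × 1.277 d × 86400 s/d = 11360 m ≈ 11.4 km.

t_c ≈ 1.28 d; D_c ≈ 3.93 mg/L; x_c ≈ 11.4 km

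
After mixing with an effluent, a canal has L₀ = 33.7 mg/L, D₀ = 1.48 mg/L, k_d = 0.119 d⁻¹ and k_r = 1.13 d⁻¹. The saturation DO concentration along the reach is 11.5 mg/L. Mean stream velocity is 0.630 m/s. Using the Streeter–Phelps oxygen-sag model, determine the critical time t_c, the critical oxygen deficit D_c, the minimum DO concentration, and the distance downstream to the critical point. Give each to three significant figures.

t_c ≈ 1.76 d; D_c ≈ 2.88 mg/L; min DO ≈ 8.62 mg/L; x_c ≈ 96.0 km

At the critical point dD/dt = 0, so k_d L₀ e^(−k_d t) = k_r D. Substituting D(t) from the Streeter–Phelps equation and solving for t gives
t_c = ln[(k_r/k_d)(1 − D₀(k_r−k_d)/(k_d L₀))] / (k_r−k_d).
Here k_r−k_d = 1.011 d⁻¹ and 1 − D₀(k_r−k_d)/(k_d L₀) = 1 − 1.48×1.011/(0.119×33.7) = 0.6269, so
t_c = ln(9.496 × 0.6269) / 1.011 = 1.784 / 1.011 = 1.764 d.
L(t_c) = L₀ e^(−k_d t_c) = 33.7 × 0.8106 = 27.32 mg/L, and at the critical point k_r D_c = k_d L, so D_c = (0.119/1.13) × 27.32 = 2.877 mg/L.
Minimum DO = C_s − D_c = 11.5 − 2.877 = 8.623 mg/L.
x_c = v t_c = 0.630 m/s × 1.764 d × 86400 s/d = 96040 m ≈ 96.0 km.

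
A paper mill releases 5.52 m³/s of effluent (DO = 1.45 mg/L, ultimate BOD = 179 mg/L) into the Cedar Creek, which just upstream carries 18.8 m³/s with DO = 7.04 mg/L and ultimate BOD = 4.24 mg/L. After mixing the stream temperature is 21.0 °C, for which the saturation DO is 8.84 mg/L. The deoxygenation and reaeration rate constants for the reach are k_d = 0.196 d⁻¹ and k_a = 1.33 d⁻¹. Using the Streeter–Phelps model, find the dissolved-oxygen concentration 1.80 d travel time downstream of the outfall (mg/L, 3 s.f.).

DO ≈ 3.92 mg/L

Mixed DO = (18.8×7.04 + 5.52×1.45)/(18.8+5.52) = 140.4/24.32 = 5.771 mg/L.
Mixed L₀ = (18.8×4.24 + 5.52×179)/(24.32) = 1068/24.32 = 43.91 mg/L.
Initial deficit D₀ = C_s − DO₀ = 8.84 − 5.771 = 3.069 mg/L.
D(1.80) = [0.196×43.91/(1.33−0.196)](e^(−0.196×1.80) − e^(−1.33×1.80)) + 3.069 e^(−1.33×1.80)
= 7.589 × (0.7027 − 0.09126) + 3.069 × 0.09126 = 4.920 mg/L.
DO = 8.84 − 4.920 = 3.920 mg/L.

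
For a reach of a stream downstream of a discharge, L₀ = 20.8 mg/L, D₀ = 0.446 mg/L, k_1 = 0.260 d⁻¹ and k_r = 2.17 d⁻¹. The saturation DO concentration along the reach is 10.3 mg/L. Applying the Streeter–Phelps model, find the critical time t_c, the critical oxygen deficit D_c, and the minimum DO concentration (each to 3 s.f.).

t_c ≈ 1.02 d; D_c ≈ 1.91 mg/L; min DO ≈ 8.39 mg/L

At the critical point dD/dt = 0, so k_1 L₀ e^(−k_1 t) = k_r D. Substituting D(t) from the Streeter–Phelps equation and solving for t gives
t_c = ln[(k_r/k_1)(1 − D₀(k_r−k_1)/(k_1 L₀))] / (k_r−k_1).
Here k_r−k_1 = 1.910 d⁻¹ and 1 − D₀(k_r−k_1)/(k_1 L₀) = 1 − 0.446×1.910/(0.260×20.8) = 0.8425, so
t_c = ln(8.346 × 0.8425) / 1.910 = 1.950 / 1.910 = 1.021 d.
D_c = (k_1/k_r) L₀ e^(−k_1 t_c) = (0.260/2.17) × 20.8 × e^(−0.260×1.021) = 0.1198 × 20.8 × 0.7668 = 1.911 mg/L.
Minimum DO = C_s − D_c = 10.3 − 1.911 = 8.389 mg/L.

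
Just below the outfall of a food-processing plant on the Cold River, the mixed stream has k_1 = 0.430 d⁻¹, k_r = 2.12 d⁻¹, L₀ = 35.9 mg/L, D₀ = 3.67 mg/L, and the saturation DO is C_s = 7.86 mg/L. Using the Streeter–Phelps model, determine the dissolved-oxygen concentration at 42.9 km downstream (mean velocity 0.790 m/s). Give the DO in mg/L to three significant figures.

Travel time t = x/v = 42.9 km / (0.790 m/s) = 42900 m / 0.790 m/s = 54300 s = 0.6285 d.
k_1 L₀/(k_r−k_1) = 0.430×35.9/(2.12−0.430) = 15.44/1.690 = 9.134 mg/L.
e^(−k_1 t) = e^(−0.430×0.6285) = 0.7632; e^(−k_r t) = e^(−2.12×0.6285) = 0.2638.
D = 9.134 × (0.7632 − 0.2638) + 3.67 × 0.2638 = 4.561 + 0.9683 = 5.529 mg/L.
DO = C_s − D = 7.86 − 5.529 = 2.331 mg/L.

DO ≈ 2.33 mg/L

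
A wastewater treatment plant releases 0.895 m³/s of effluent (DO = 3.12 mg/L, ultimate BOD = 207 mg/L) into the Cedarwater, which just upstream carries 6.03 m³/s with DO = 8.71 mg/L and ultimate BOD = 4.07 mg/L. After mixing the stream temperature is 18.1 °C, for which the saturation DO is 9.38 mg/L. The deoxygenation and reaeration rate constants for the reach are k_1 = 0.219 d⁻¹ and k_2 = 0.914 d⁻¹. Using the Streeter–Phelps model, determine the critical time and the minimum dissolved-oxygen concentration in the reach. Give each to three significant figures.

t_c ≈ 1.83 d; minimum DO ≈ 4.52 mg/L

Mixed DO = (6.03×8.71 + 0.895×3.12)/(6.03+0.895) = 55.31/6.925 = 7.988 mg/L.
Mixed L₀ = (6.03×4.07 + 0.895×207)/(6.925) = 209.8/6.925 = 30.30 mg/L.
Initial deficit D₀ = C_s − DO₀ = 9.38 − 7.988 = 1.392 mg/L.
t_c = (1/0.6950) ln[(0.914/0.219)(1 − 1.392×0.6950/(0.219×30.30))] = 1.439 × ln(3.565) = 1.829 d.
D_c = (0.219/0.914) × 30.30 × e^(−0.219×1.829) = 0.2396 × 30.30 × 0.6700 = 4.863 mg/L.
Minimum DO = 9.38 − 4.863 = 4.517 mg/L.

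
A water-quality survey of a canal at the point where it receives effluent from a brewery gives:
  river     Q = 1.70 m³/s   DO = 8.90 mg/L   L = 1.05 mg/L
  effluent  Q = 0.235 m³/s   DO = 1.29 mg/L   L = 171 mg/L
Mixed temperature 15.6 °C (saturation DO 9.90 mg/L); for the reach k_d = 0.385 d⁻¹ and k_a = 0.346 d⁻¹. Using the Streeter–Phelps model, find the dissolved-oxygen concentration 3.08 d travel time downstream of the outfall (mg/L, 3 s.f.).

DO ≈ 0.888 mg/L

Mixed DO = (1.70×8.90 + 0.235×1.29)/(1.70+0.235) = 15.43/1.935 = 7.976 mg/L.
Mixed L₀ = (1.70×1.05 + 0.235×171)/(1.935) = 41.97/1.935 = 21.69 mg/L.
Initial deficit D₀ = C_s − DO₀ = 9.90 − 7.976 = 1.924 mg/L.
D(3.08) = [0.385×21.69/(0.346−0.385)](e^(−0.385×3.08) − e^(−0.346×3.08)) + 1.924 e^(−0.346×3.08)
= -214.1 × (0.3055 − 0.3445) + 1.924 × 0.3445 = 9.012 mg/L.
DO = 9.90 − 9.012 = 0.8882 mg/L.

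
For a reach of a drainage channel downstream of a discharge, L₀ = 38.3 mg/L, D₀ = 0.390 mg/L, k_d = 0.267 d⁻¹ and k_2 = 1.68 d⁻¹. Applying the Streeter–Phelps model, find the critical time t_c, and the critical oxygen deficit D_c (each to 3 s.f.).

t_c ≈ 1.26 d; D_c ≈ 4.35 mg/L

At the critical point dD/dt = 0, so k_d L₀ e^(−k_d t) = k_2 D. Substituting D(t) from the Streeter–Phelps equation and solving for t gives
t_c = ln[(k_2/k_d)(1 − D₀(k_2−k_d)/(k_d L₀))] / (k_2−k_d).
Here k_2−k_d = 1.413 d⁻¹ and 1 − D₀(k_2−k_d)/(k_d L₀) = 1 − 0.390×1.413/(0.267×38.3) = 0.9461, so
t_c = ln(6.292 × 0.9461) / 1.413 = 1.784 / 1.413 = 1.262 d.
L(t_c) = L₀ e^(−k_d t_c) = 38.3 × 0.7138 = 27.34 mg/L, and at the critical point k_2 D_c = k_d L, so D_c = (0.267/1.68) × 27.34 = 4.345 mg/L.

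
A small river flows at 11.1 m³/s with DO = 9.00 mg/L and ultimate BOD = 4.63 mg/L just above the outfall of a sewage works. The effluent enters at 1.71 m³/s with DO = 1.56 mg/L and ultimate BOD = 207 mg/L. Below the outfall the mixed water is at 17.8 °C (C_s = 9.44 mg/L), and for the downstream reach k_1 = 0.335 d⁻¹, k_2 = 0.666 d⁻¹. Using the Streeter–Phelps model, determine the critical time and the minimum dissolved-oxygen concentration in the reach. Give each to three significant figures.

t_c ≈ 1.94 d; minimum DO ≈ 1.12 mg/L

Mixed DO = (11.1×9.00 + 1.71×1.56)/(11.1+1.71) = 102.6/12.81 = 8.007 mg/L.
Mixed L₀ = (11.1×4.63 + 1.71×207)/(12.81) = 405.4/12.81 = 31.64 mg/L.
Initial deficit D₀ = C_s − DO₀ = 9.44 − 8.007 = 1.433 mg/L.
t_c = (1/0.3310) ln[(0.666/0.335)(1 − 1.433×0.3310/(0.335×31.64))] = 3.021 × ln(1.899) = 1.938 d.
D_c = (0.335/0.666) × 31.64 × e^(−0.335×1.938) = 0.5030 × 31.64 × 0.5225 = 8.317 mg/L.
Minimum DO = 9.44 − 8.317 = 1.123 mg/L.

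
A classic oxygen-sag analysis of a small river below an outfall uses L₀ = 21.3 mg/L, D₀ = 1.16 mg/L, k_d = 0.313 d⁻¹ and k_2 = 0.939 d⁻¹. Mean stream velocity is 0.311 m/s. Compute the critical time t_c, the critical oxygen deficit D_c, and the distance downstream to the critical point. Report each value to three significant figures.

t_c ≈ 1.57 d; D_c ≈ 4.34 mg/L; x_c ≈ 42.2 km

With k_2/k_d = 3.000 and 1 − D₀(k_2−k_d)/(k_d L₀) = 0.8911,
t_c = ln(3.000 × 0.8911) / (0.939 − 0.313) = ln(2.673) / 0.6260 = 0.9833/0.6260 = 1.571 d.
D_c = (k_d/k_2) L₀ e^(−k_d t_c) = (0.313/0.939) × 21.3 × e^(−0.313×1.571) = 0.3333 × 21.3 × 0.6116 = 4.342 mg/L.
x_c = v t_c = 0.311 m/s × 1.571 d × 86400 s/d = 42210 m ≈ 42.2 km.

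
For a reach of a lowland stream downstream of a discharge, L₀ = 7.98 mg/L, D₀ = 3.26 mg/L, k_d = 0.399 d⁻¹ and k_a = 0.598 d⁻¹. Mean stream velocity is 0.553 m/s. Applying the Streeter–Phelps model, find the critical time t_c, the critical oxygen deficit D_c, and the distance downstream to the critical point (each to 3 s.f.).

With k_a/k_d = 1.499 and 1 − D₀(k_a−k_d)/(k_d L₀) = 0.7963,
t_c = ln(1.499 × 0.7963) / (0.598 − 0.399) = ln(1.193) / 0.1990 = 0.1768/0.1990 = 0.8884 d.
L(t_c) = L₀ e^(−k_d t_c) = 7.98 × 0.7015 = 5.598 mg/L, and at the critical point k_a D_c = k_d L, so D_c = (0.399/0.598) × 5.598 = 3.735 mg/L.
x_c = v t_c = 0.553 m/s × 0.8884 d × 86400 s/d = 42450 m ≈ 42.4 km.

t_c ≈ 0.888 d; D_c ≈ 3.74 mg/L; x_c ≈ 42.4 km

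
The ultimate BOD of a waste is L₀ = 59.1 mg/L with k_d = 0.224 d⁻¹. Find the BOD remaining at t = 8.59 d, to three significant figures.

L ≈ 8.63 mg/L

L_t = L₀ e^(−k_d t) = 59.1 × e^(−0.224×8.59) = 59.1 × 0.1460 = 8.629 mg/L.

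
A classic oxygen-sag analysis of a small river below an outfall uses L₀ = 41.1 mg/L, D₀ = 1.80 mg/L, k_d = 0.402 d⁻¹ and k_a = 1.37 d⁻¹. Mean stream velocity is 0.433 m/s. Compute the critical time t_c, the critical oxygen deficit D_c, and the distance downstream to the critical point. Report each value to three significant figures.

t_c ≈ 1.15 d; D_c ≈ 7.59 mg/L; x_c ≈ 43.1 km

With k_a/k_d = 3.408 and 1 − D₀(k_a−k_d)/(k_d L₀) = 0.8945,
t_c = ln(3.408 × 0.8945) / (1.37 − 0.402) = ln(3.049) / 0.9680 = 1.115/0.9680 = 1.152 d.
L(t_c) = L₀ e^(−k_d t_c) = 41.1 × 0.6294 = 25.87 mg/L, and at the critical point k_a D_c = k_d L, so D_c = (0.402/1.37) × 25.87 = 7.591 mg/L.
x_c = v t_c = 0.433 m/s × 1.152 d × 86400 s/d = 43080 m ≈ 43.1 km.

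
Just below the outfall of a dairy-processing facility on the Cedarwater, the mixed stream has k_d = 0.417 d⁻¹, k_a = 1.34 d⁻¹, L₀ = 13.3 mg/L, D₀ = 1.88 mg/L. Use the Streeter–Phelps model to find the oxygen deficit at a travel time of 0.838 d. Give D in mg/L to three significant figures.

D ≈ 2.89 mg/L

k_d L₀/(k_a−k_d) = 0.417×13.3/(1.34−0.417) = 5.546/0.9230 = 6.009 mg/L.
e^(−k_d t) = e^(−0.417×0.8380) = 0.7051; e^(−k_a t) = e^(−1.34×0.8380) = 0.3253.
D = 6.009 × (0.7051 − 0.3253) + 1.88 × 0.3253 = 2.282 + 0.6116 = 2.893 mg/L.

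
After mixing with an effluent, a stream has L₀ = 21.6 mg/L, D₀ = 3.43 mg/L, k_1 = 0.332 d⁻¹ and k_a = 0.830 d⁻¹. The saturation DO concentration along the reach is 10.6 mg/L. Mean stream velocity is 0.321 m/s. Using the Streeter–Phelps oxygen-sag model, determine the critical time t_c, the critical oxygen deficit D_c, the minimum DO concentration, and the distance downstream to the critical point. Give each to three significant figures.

At the critical point dD/dt = 0, so k_1 L₀ e^(−k_1 t) = k_a D. Substituting D(t) from the Streeter–Phelps equation and solving for t gives
t_c = ln[(k_a/k_1)(1 − D₀(k_a−k_1)/(k_1 L₀))] / (k_a−k_1).
Here k_a−k_1 = 0.4980 d⁻¹ and 1 − D₀(k_a−k_1)/(k_1 L₀) = 1 − 3.43×0.4980/(0.332×21.6) = 0.7618, so
t_c = ln(2.500 × 0.7618) / 0.4980 = 0.6442 / 0.4980 = 1.294 d.
D_c = (k_1/k_a) L₀ e^(−k_1 t_c) = (0.332/0.830) × 21.6 × e^(−0.332×1.294) = 0.4000 × 21.6 × 0.6508 = 5.623 mg/L.
Minimum DO = C_s − D_c = 10.6 − 5.623 = 4.977 mg/L.
x_c = v t_c = 0.321 m/s × 1.294 d × 86400 s/d = 35880 m ≈ 35.9 km.

t_c ≈ 1.29 d; D_c ≈ 5.62 mg/L; min DO ≈ 4.98 mg/L; x_c ≈ 35.9 km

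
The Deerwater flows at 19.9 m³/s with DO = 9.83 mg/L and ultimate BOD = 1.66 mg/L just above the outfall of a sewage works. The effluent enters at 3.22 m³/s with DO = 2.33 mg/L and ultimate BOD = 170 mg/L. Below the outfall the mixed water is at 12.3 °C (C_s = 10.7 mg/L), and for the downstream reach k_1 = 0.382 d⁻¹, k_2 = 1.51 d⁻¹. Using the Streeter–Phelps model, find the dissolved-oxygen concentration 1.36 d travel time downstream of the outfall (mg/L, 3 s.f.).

DO ≈ 6.49 mg/L

Mixed DO = (19.9×9.83 + 3.22×2.33)/(19.9+3.22) = 203.1/23.12 = 8.785 mg/L.
Mixed L₀ = (19.9×1.66 + 3.22×170)/(23.12) = 580.4/23.12 = 25.11 mg/L.
Initial deficit D₀ = C_s − DO₀ = 10.7 − 8.785 = 1.915 mg/L.
D(1.36) = [0.382×25.11/(1.51−0.382)](e^(−0.382×1.36) − e^(−1.51×1.36)) + 1.915 e^(−1.51×1.36)
= 8.502 × (0.5948 − 0.1283) + 1.915 × 0.1283 = 4.212 mg/L.
DO = 10.7 − 4.212 = 6.488 mg/L.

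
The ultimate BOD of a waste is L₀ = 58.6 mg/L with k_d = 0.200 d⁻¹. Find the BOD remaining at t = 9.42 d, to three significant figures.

L_t = L₀ e^(−k_d t) = 58.6 × e^(−0.200×9.42) = 58.6 × 0.1520 = 8.906 mg/L.

L ≈ 8.91 mg/L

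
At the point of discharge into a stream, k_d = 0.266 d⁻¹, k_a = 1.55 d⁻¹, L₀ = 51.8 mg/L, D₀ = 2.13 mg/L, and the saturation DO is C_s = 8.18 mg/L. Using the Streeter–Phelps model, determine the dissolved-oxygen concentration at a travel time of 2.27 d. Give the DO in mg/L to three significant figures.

k_d L₀/(k_a−k_d) = 0.266×51.8/(1.55−0.266) = 13.78/1.284 = 10.73 mg/L.
e^(−k_d t) = e^(−0.266×2.270) = 0.5467; e^(−k_a t) = e^(−1.55×2.270) = 0.02964.
D = 10.73 × (0.5467 − 0.02964) + 2.13 × 0.02964 = 5.549 + 0.06314 = 5.612 mg/L.
DO = C_s − D = 8.18 − 5.612 = 2.568 mg/L.

DO ≈ 2.57 mg/L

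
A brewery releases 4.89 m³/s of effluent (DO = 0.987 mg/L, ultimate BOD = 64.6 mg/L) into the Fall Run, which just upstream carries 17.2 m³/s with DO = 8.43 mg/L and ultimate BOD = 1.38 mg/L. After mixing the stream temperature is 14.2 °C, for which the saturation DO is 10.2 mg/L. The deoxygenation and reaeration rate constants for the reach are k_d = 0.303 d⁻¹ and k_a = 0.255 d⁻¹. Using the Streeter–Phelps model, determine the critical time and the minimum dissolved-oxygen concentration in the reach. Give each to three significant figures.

t_c ≈ 2.87 d; minimum DO ≈ 2.55 mg/L

Mixed DO = (17.2×8.43 + 4.89×0.987)/(17.2+4.89) = 149.8/22.09 = 6.782 mg/L.
Mixed L₀ = (17.2×1.38 + 4.89×64.6)/(22.09) = 339.6/22.09 = 15.37 mg/L.
Initial deficit D₀ = C_s − DO₀ = 10.2 − 6.782 = 3.418 mg/L.
t_c = (1/-0.04800) ln[(0.255/0.303)(1 − 3.418×-0.04800/(0.303×15.37))] = -20.83 × ln(0.8712) = 2.872 d.
D_c = (0.303/0.255) × 15.37 × e^(−0.303×2.872) = 1.188 × 15.37 × 0.4188 = 7.652 mg/L.
Minimum DO = 10.2 − 7.652 = 2.548 mg/L.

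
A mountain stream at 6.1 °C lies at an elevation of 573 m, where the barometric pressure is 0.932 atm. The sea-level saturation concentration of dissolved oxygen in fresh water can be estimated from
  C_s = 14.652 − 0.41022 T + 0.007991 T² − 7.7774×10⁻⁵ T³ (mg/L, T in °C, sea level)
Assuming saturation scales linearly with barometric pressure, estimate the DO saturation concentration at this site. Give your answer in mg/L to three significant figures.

At sea level: C_s = 14.652 − 0.41022×6.1 + 0.007991×6.1² − 7.7774×10⁻⁵×6.1³ = 12.43 mg/L.
Pressure correction: C_s' = 12.43 × 0.932 = 11.58 mg/L.

C_s ≈ 11.6 mg/L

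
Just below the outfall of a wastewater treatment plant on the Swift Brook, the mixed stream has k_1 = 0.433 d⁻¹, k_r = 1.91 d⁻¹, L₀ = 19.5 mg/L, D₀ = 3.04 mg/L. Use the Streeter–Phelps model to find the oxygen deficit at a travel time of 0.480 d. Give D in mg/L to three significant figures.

D ≈ 3.57 mg/L

k_1 L₀/(k_r−k_1) = 0.433×19.5/(1.91−0.433) = 8.444/1.477 = 5.717 mg/L.
e^(−k_1 t) = e^(−0.433×0.4800) = 0.8123; e^(−k_r t) = e^(−1.91×0.4800) = 0.3998.
D = 5.717 × (0.8123 − 0.3998) + 3.04 × 0.3998 = 2.358 + 1.215 = 3.574 mg/L.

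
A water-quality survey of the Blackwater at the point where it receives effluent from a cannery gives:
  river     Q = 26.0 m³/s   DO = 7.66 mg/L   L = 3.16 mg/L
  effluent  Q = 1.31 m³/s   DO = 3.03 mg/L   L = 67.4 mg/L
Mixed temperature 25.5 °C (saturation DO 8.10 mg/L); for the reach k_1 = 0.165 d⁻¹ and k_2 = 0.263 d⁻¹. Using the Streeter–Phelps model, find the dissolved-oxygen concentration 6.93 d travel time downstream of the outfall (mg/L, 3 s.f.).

DO ≈ 6.34 mg/L

Mixed DO = (26.0×7.66 + 1.31×3.03)/(26.0+1.31) = 203.1/27.31 = 7.438 mg/L.
Mixed L₀ = (26.0×3.16 + 1.31×67.4)/(27.31) = 170.5/27.31 = 6.241 mg/L.
Initial deficit D₀ = C_s − DO₀ = 8.10 − 7.438 = 0.6621 mg/L.
D(6.93) = [0.165×6.241/(0.263−0.165)](e^(−0.165×6.93) − e^(−0.263×6.93)) + 0.6621 e^(−0.263×6.93)
= 10.51 × (0.3187 − 0.1616) + 0.6621 × 0.1616 = 1.758 mg/L.
DO = 8.10 − 1.758 = 6.342 mg/L.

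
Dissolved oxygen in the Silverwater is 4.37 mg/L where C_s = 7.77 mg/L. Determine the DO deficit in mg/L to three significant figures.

D = C_s − C = 7.77 − 4.37 = 3.40 mg/L.

D ≈ 3.40 mg/L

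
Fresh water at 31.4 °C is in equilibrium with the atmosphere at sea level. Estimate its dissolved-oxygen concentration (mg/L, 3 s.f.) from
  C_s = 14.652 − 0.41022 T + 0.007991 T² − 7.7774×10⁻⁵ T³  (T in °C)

C_s ≈ 7.24 mg/L

C_s = 14.652 − 0.41022×31.4 + 0.007991×31.4² − 7.7774×10⁻⁵×31.4³ = 7.242 mg/L.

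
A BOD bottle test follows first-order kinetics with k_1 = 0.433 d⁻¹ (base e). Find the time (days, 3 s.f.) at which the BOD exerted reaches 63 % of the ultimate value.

t ≈ 2.30 d

y/L₀ = 1 − e^(−k_1 t) = 0.63 ⇒ e^(−k_1 t) = 0.370
t = −ln(0.370) / 0.433 = 0.9943 / 0.433 = 2.296 d.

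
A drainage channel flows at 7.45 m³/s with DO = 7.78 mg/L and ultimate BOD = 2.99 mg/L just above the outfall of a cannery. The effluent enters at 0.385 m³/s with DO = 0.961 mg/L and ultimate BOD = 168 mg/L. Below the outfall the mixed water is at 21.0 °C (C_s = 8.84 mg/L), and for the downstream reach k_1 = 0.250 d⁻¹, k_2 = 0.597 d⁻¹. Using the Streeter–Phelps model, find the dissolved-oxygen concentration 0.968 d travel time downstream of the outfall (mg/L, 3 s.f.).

Mixed DO = (7.45×7.78 + 0.385×0.961)/(7.45+0.385) = 58.33/7.835 = 7.445 mg/L.
Mixed L₀ = (7.45×2.99 + 0.385×168)/(7.835) = 86.96/7.835 = 11.10 mg/L.
Initial deficit D₀ = C_s − DO₀ = 8.84 − 7.445 = 1.395 mg/L.
D(0.968) = [0.250×11.10/(0.597−0.250)](e^(−0.250×0.968) − e^(−0.597×0.968)) + 1.395 e^(−0.597×0.968)
= 7.996 × (0.7851 − 0.5611) + 1.395 × 0.5611 = 2.574 mg/L.
DO = 8.84 − 2.574 = 6.266 mg/L.

DO ≈ 6.27 mg/L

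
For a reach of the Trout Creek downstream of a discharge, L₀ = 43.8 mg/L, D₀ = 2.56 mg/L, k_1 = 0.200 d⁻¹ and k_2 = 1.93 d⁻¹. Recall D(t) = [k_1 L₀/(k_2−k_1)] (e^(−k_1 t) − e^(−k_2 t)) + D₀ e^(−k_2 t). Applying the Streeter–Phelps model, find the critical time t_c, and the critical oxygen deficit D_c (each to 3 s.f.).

t_c = [1/(k_2−k_1)] ln[(k_2/k_1)(1 − D₀(k_2−k_1)/(k_1 L₀))]
= [1/(1.93−0.200)] ln[(1.93/0.200)(1 − 2.56×1.730/(0.200×43.8))]
= (1/1.730) ln[9.650 × 0.4944] = 0.5780 × ln(4.771) = 0.5780 × 1.563 = 0.9032 d.
L(t_c) = L₀ e^(−k_1 t_c) = 43.8 × 0.8347 = 36.56 mg/L, and at the critical point k_2 D_c = k_1 L, so D_c = (0.200/1.93) × 36.56 = 3.789 mg/L.

t_c ≈ 0.903 d; D_c ≈ 3.79 mg/L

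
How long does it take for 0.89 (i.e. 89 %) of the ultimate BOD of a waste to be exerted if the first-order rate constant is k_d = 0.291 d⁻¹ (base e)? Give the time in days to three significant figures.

y/L₀ = 1 − e^(−k_d t) = 0.89 ⇒ e^(−k_d t) = 0.110
t = −ln(0.110) / 0.291 = 2.207 / 0.291 = 7.585 d.

t ≈ 7.59 d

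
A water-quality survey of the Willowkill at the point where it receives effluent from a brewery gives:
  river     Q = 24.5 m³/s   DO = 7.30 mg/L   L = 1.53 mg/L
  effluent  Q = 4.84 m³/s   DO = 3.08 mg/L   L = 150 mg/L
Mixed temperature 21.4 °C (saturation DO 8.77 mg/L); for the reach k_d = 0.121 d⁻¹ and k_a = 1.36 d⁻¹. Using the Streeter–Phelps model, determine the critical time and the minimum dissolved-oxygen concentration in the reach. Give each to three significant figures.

Mixed DO = (24.5×7.30 + 4.84×3.08)/(24.5+4.84) = 193.8/29.34 = 6.604 mg/L.
Mixed L₀ = (24.5×1.53 + 4.84×150)/(29.34) = 763.5/29.34 = 26.02 mg/L.
Initial deficit D₀ = C_s − DO₀ = 8.77 − 6.604 = 2.166 mg/L.
t_c = (1/1.239) ln[(1.36/0.121)(1 − 2.166×1.239/(0.121×26.02))] = 0.8071 × ln(1.659) = 0.4087 d.
D_c = (0.121/1.36) × 26.02 × e^(−0.121×0.4087) = 0.08897 × 26.02 × 0.9518 = 2.203 mg/L.
Minimum DO = 8.77 − 2.203 = 6.567 mg/L.

t_c ≈ 0.409 d; minimum DO ≈ 6.57 mg/L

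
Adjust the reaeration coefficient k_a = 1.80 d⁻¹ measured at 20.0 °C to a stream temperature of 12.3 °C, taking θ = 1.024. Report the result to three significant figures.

k_a ≈ 1.50 d⁻¹

k_a(T₂) = k_a(T₁) · θ^(T₂−T₁) = 1.80 × 1.024^(12.3−20.0)
= 1.80 × 1.024^-7.70 = 1.80 × 0.8331 = 1.500 d⁻¹.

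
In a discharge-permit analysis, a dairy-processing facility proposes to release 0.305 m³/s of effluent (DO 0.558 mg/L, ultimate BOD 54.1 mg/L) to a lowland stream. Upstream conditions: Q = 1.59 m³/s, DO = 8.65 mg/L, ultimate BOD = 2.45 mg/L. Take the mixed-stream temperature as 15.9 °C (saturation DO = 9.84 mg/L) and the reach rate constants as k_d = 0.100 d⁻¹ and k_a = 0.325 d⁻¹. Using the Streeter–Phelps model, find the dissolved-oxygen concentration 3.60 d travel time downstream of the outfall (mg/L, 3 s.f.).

DO ≈ 7.21 mg/L

Mixed DO = (1.59×8.65 + 0.305×0.558)/(1.59+0.305) = 13.92/1.895 = 7.348 mg/L.
Mixed L₀ = (1.59×2.45 + 0.305×54.1)/(1.895) = 20.40/1.895 = 10.76 mg/L.
Initial deficit D₀ = C_s − DO₀ = 9.84 − 7.348 = 2.492 mg/L.
D(3.60) = [0.100×10.76/(0.325−0.100)](e^(−0.100×3.60) − e^(−0.325×3.60)) + 2.492 e^(−0.325×3.60)
= 4.784 × (0.6977 − 0.3104) + 2.492 × 0.3104 = 2.626 mg/L.
DO = 9.84 − 2.626 = 7.214 mg/L.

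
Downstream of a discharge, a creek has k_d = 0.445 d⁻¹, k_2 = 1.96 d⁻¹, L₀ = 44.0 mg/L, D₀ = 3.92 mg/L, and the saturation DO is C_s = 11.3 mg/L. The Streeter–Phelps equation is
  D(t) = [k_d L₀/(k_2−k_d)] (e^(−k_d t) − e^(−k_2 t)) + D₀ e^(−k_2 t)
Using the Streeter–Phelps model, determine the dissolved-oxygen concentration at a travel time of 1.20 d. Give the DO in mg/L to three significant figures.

DO ≈ 4.58 mg/L

k_d L₀/(k_2−k_d) = 0.445×44.0/(1.96−0.445) = 19.58/1.515 = 12.92 mg/L.
e^(−k_d t) = e^(−0.445×1.200) = 0.5863; e^(−k_2 t) = e^(−1.96×1.200) = 0.09518.
D = 12.92 × (0.5863 − 0.09518) + 3.92 × 0.09518 = 6.347 + 0.3731 = 6.720 mg/L.
DO = C_s − D = 11.3 − 6.720 = 4.580 mg/L.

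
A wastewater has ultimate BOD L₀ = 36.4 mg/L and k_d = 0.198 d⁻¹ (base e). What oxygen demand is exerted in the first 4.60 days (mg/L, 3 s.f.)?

y ≈ 21.8 mg/L

y_t = L₀(1 − e^(−k_d t)) = 36.4 × (1 − e^(−0.198×4.60))
= 36.4 × (1 − 0.4022) = 36.4 × 0.5978 = 21.76 mg/L.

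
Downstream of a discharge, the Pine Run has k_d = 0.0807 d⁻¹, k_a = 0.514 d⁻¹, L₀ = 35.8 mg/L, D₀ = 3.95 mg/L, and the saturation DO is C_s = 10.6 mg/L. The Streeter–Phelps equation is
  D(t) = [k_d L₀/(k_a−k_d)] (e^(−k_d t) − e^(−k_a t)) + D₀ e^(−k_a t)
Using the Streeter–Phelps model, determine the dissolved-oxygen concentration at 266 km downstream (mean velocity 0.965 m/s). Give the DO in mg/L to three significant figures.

DO ≈ 5.97 mg/L

Travel time t = x/v = 266 km / (0.965 m/s) = 266000 m / 0.965 m/s = 275600 s = 3.190 d.
k_d L₀/(k_a−k_d) = 0.0807×35.8/(0.514−0.0807) = 2.889/0.4333 = 6.668 mg/L.
e^(−k_d t) = e^(−0.0807×3.190) = 0.7730; e^(−k_a t) = e^(−0.514×3.190) = 0.1940.
D = 6.668 × (0.7730 − 0.1940) + 3.95 × 0.1940 = 3.861 + 0.7663 = 4.627 mg/L.
DO = C_s − D = 10.6 − 4.627 = 5.973 mg/L.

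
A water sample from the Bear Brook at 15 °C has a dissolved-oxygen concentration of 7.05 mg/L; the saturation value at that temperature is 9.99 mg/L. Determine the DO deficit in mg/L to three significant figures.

D = C_s − C = 9.99 − 7.05 = 2.94 mg/L.

D ≈ 2.94 mg/L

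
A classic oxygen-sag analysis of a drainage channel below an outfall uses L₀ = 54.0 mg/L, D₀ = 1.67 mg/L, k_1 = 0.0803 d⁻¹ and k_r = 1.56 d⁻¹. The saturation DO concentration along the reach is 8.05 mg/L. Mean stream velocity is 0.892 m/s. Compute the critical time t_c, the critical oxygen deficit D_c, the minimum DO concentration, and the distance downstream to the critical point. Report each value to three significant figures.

t_c ≈ 1.43 d; D_c ≈ 2.48 mg/L; min DO ≈ 5.57 mg/L; x_c ≈ 111 km

At the critical point dD/dt = 0, so k_1 L₀ e^(−k_1 t) = k_r D. Substituting D(t) from the Streeter–Phelps equation and solving for t gives
t_c = ln[(k_r/k_1)(1 − D₀(k_r−k_1)/(k_1 L₀))] / (k_r−k_1).
Here k_r−k_1 = 1.480 d⁻¹ and 1 − D₀(k_r−k_1)/(k_1 L₀) = 1 − 1.67×1.480/(0.0803×54.0) = 0.4301, so
t_c = ln(19.43 × 0.4301) / 1.480 = 2.123 / 1.480 = 1.435 d.
L(t_c) = L₀ e^(−k_1 t_c) = 54.0 × 0.8912 = 48.12 mg/L, and at the critical point k_r D_c = k_1 L, so D_c = (0.0803/1.56) × 48.12 = 2.477 mg/L.
Minimum DO = C_s − D_c = 8.05 − 2.477 = 5.573 mg/L.
x_c = v t_c = 0.892 m/s × 1.435 d × 86400 s/d = 110600 m ≈ 111 km.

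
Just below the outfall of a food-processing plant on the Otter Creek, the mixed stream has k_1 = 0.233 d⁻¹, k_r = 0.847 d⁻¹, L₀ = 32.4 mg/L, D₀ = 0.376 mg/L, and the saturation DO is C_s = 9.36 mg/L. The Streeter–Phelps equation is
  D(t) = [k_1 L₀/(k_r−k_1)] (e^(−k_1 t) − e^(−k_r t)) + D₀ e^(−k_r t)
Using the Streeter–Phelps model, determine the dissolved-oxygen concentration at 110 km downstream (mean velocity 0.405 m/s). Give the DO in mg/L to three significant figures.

DO ≈ 4.28 mg/L

Travel time t = x/v = 110 km / (0.405 m/s) = 110000 m / 0.405 m/s = 271600 s = 3.144 d.
k_1 L₀/(k_r−k_1) = 0.233×32.4/(0.847−0.233) = 7.549/0.6140 = 12.30 mg/L.
e^(−k_1 t) = e^(−0.233×3.144) = 0.4807; e^(−k_r t) = e^(−0.847×3.144) = 0.06977.
D = 12.30 × (0.4807 − 0.06977) + 0.376 × 0.06977 = 5.053 + 0.02623 = 5.079 mg/L.
DO = C_s − D = 9.36 − 5.079 = 4.281 mg/L.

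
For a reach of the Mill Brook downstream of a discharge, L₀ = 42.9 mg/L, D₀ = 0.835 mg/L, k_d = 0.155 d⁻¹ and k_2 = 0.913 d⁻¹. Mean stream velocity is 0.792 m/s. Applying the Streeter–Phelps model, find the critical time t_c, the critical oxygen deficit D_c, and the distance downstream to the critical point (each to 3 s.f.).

t_c = [1/(k_2−k_d)] ln[(k_2/k_d)(1 − D₀(k_2−k_d)/(k_d L₀))]
= [1/(0.913−0.155)] ln[(0.913/0.155)(1 − 0.835×0.7580/(0.155×42.9))]
= (1/0.7580) ln[5.890 × 0.9048] = 1.319 × ln(5.330) = 1.319 × 1.673 = 2.208 d.
L(t_c) = L₀ e^(−k_d t_c) = 42.9 × 0.7102 = 30.47 mg/L, and at the critical point k_2 D_c = k_d L, so D_c = (0.155/0.913) × 30.47 = 5.173 mg/L.
x_c = v t_c = 0.792 m/s × 2.208 d × 86400 s/d = 151100 m ≈ 151 km.

t_c ≈ 2.21 d; D_c ≈ 5.17 mg/L; x_c ≈ 151 km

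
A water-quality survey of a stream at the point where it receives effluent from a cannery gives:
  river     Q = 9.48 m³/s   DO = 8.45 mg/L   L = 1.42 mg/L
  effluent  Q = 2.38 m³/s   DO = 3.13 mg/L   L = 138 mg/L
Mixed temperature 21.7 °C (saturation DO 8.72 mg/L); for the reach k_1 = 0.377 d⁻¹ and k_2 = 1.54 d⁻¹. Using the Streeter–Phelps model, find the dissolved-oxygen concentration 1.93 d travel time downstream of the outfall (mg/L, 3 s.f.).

DO ≈ 4.62 mg/L

Mixed DO = (9.48×8.45 + 2.38×3.13)/(9.48+2.38) = 87.56/11.86 = 7.382 mg/L.
Mixed L₀ = (9.48×1.42 + 2.38×138)/(11.86) = 341.9/11.86 = 28.83 mg/L.
Initial deficit D₀ = C_s − DO₀ = 8.72 − 7.382 = 1.338 mg/L.
D(1.93) = [0.377×28.83/(1.54−0.377)](e^(−0.377×1.93) − e^(−1.54×1.93)) + 1.338 e^(−1.54×1.93)
= 9.345 × (0.4831 − 0.05119) + 1.338 × 0.05119 = 4.104 mg/L.
DO = 8.72 − 4.104 = 4.616 mg/L.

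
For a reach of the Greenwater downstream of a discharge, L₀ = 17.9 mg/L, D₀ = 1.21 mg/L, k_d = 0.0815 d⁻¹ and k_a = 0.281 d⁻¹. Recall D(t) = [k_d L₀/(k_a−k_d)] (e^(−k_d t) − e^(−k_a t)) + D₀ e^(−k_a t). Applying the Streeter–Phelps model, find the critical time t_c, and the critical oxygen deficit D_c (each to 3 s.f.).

With k_a/k_d = 3.448 and 1 − D₀(k_a−k_d)/(k_d L₀) = 0.8345,
t_c = ln(3.448 × 0.8345) / (0.281 − 0.0815) = ln(2.877) / 0.1995 = 1.057/0.1995 = 5.298 d.
L(t_c) = L₀ e^(−k_d t_c) = 17.9 × 0.6494 = 11.62 mg/L, and at the critical point k_a D_c = k_d L, so D_c = (0.0815/0.281) × 11.62 = 3.371 mg/L.

t_c ≈ 5.30 d; D_c ≈ 3.37 mg/L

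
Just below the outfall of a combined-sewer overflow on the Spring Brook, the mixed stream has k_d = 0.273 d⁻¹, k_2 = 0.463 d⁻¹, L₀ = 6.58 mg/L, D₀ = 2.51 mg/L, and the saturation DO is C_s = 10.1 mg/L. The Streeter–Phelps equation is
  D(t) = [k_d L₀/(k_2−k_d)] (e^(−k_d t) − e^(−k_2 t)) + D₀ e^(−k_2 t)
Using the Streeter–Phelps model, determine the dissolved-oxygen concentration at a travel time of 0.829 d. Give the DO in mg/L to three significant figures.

DO ≈ 7.29 mg/L

k_d L₀/(k_2−k_d) = 0.273×6.58/(0.463−0.273) = 1.796/0.1900 = 9.454 mg/L.
e^(−k_d t) = e^(−0.273×0.8290) = 0.7975; e^(−k_2 t) = e^(−0.463×0.8290) = 0.6812.
D = 9.454 × (0.7975 − 0.6812) + 2.51 × 0.6812 = 1.099 + 1.710 = 2.809 mg/L.
DO = C_s − D = 10.1 − 2.809 = 7.291 mg/L.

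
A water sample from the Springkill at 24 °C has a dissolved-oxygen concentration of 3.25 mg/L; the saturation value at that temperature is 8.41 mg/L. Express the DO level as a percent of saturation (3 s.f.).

% saturation = C/C_s × 100 = 3.25/8.41 × 100 = 38.6 %.

38.6 % saturation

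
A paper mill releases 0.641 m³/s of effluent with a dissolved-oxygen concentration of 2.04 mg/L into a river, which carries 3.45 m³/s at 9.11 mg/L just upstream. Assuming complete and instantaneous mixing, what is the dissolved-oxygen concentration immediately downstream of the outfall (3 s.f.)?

Flow-weighted mixing: C = (Q_r C_r + Q_w C_w)/(Q_r + Q_w)
= (3.45×9.11 + 0.641×2.04)/(3.45 + 0.641) = 32.74/4.091 = 8.002 mg/L.

8.00 mg/L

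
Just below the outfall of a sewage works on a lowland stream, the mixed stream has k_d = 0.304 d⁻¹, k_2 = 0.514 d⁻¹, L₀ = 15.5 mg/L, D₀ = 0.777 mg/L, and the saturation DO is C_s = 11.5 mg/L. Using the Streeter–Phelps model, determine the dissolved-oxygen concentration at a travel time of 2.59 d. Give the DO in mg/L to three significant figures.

DO ≈ 7.01 mg/L

k_d L₀/(k_2−k_d) = 0.304×15.5/(0.514−0.304) = 4.712/0.2100 = 22.44 mg/L.
e^(−k_d t) = e^(−0.304×2.590) = 0.4550; e^(−k_2 t) = e^(−0.514×2.590) = 0.2641.
D = 22.44 × (0.4550 − 0.2641) + 0.777 × 0.2641 = 4.283 + 0.2052 = 4.489 mg/L.
DO = C_s − D = 11.5 − 4.489 = 7.011 mg/L.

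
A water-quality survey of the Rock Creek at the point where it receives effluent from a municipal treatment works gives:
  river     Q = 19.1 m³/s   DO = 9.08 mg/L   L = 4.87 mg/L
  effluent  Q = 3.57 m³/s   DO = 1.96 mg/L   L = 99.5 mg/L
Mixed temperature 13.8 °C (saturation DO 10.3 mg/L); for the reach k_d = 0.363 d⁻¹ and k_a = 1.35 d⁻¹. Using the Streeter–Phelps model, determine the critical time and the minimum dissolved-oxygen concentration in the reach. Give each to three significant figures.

t_c ≈ 0.937 d; minimum DO ≈ 6.52 mg/L

Mixed DO = (19.1×9.08 + 3.57×1.96)/(19.1+3.57) = 180.4/22.67 = 7.959 mg/L.
Mixed L₀ = (19.1×4.87 + 3.57×99.5)/(22.67) = 448.2/22.67 = 19.77 mg/L.
Initial deficit D₀ = C_s − DO₀ = 10.3 − 7.959 = 2.341 mg/L.
t_c = (1/0.9870) ln[(1.35/0.363)(1 − 2.341×0.9870/(0.363×19.77))] = 1.013 × ln(2.522) = 0.9371 d.
D_c = (0.363/1.35) × 19.77 × e^(−0.363×0.9371) = 0.2689 × 19.77 × 0.7117 = 3.783 mg/L.
Minimum DO = 10.3 − 3.783 = 6.517 mg/L.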